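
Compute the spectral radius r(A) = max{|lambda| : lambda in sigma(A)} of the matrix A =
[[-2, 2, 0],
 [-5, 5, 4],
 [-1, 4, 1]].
r(A) ≈ 6.546

The eigenvalues of A are the roots of its characteristic polynomial. With M = A (coefficients from the trace, the sum of principal 2x2 minors, and det A):
  p(λ) = det(λ I - M) = λ^3 - 4λ^2 - 13λ - 24.
No integer candidate from the rational root theorem (±divisors of 24) is a root, so the roots are irrational. The cubic discriminant is Δ = -32668 < 0, so there is one real root and a complex-conjugate pair. p(6) = -30 and p(7) = 32 have opposite signs, so a root lies in (6, 7); Newton's method refines it to λ ≈ 6.546. Dividing out (λ - (6.546)) leaves approximately λ^2 + 2.546λ + 3.6663. For λ^2 + 2.546λ + 3.6663 the discriminant is -8.1831. It is negative, so the remaining roots are the complex-conjugate pair λ ≈ -1.273 ± 1.4303i. Their product equals the constant term, so |λ|^2 ≈ 3.6663 and |λ| ≈ 1.9148.
Thus the eigenvalues (to 4 decimals) are 6.546 (modulus 6.546); -1.273 ± 1.4303i (modulus 1.9148). The spectral radius is the largest modulus: r(A) ≈ 6.546. (Cross-check: r(A) ≤ ||A||_2 ≈ 9.2761; equality holds whenever A is normal, though it can also hold for some non-normal A.)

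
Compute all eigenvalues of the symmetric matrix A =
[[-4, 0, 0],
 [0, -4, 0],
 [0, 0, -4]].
sigma(A) ≈ {-4} (-4 with multiplicity 3)

A is real symmetric, so its spectrum consists of real eigenvalues. Expanding the characteristic polynomial of the displayed matrix gives
  det(λ I - A) = p(λ) = λ^3 + (12)λ^2 + (48)λ + (64).
Solving p(λ) = 0 yields eigenvalues ≈ -4, -4, -4. (A is shown rounded to 4 decimals, so these recover the underlying integer eigenvalues to within that precision.)
Verification: the trace of A = -12 equals the sum of eigenvalues -12, and det(A) ≈ -64.0000 matches the eigenvalue product -64.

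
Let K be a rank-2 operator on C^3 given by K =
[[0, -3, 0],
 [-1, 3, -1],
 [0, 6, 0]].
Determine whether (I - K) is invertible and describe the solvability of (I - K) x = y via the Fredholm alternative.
(I - K) is invertible (det(I - K) = 1 ≠ 0), so for every y in C^3 the equation (I - K) x = y has a unique solution.

K has rank 2 and factors as K = U V^T = u1 v1^T + u2 v2^T with u1 = (1, -2, -2), v1 = (0, -3, 0), u2 = (0, -1, 0), v2 = (1, 3, 1) (multiplying out reproduces the displayed K). The nonzero eigenvalues of U V^T coincide with those of the 2 x 2 matrix G = V^T U = [[v1·u1, v1·u2], [v2·u1, v2·u2]] = [[6, 3], [-7, -3]], and by the Sylvester determinant identity det(I_3 - U V^T) = det(I_2 - V^T U) = det([[-5, -3], [7, 4]]) = (-5)(4) - (-3)(7) = 1. (Direct check: I - K =
[[1, 3, 0],
 [1, -2, 1],
 [0, -6, 1]]
has determinant 1.) The finite-dimensional Fredholm alternative says: either (I - K) is invertible, or ker(I - K) ≠ {0} and then range(I - K) = ker((I - K)^*)^⊥, with dim ker(I - K) = dim ker((I - K)^*). Since det(I - K) ≠ 0, 1 is not an eigenvalue of K and ker(I - K) = {0}, so we are in the first case: for every y there is a unique x = (I - K)^(-1) y. (Explicitly, by the Woodbury identity, (I - U V^T)^(-1) = I + U (I_2 - G)^(-1) V^T.)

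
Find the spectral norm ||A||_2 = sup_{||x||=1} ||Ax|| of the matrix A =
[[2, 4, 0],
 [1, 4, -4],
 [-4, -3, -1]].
||A||_2 = sqrt((61 + sqrt(3433))/2) ≈ 7.7328 (= sqrt(largest eigenvalue of A^T A))

||A||_2 = sigma_max(A) = sqrt(lambda_max(A^T A)). Form the symmetric matrix M = A^T A =
[[21, 24, 0],
 [24, 41, -13],
 [0, -13, 17]].
Its characteristic polynomial (trace, sum of principal 2x2 minors, determinant of M give the coefficients) is
  p(λ) = det(λ I - M) = λ^3 - 79λ^2 + 1170λ - 1296.
By the rational root theorem any rational root is an integer divisor of 1296. Testing λ = 18: p(18) = 5832 - 25596 + 21060 - 1296 = 0, so λ = 18 is a root. Dividing out (λ - 18) leaves p(λ) = (λ - 18)(λ^2 - 61λ + 72). For λ^2 - 61λ + 72 the discriminant is 3433. It is nonnegative but not a perfect square, so the roots are real and irrational: λ = (61 ± sqrt(3433))/2 ≈ 59.7959, 1.2041.
So the eigenvalues of A^T A are ≈ 1.2041, 18, 59.7959 (all ≥ 0, as they must be for A^T A). The largest is λ_max = (61 + sqrt(3433))/2 ≈ 59.7959, hence ||A||_2 = sqrt(λ_max) = sqrt((61 + sqrt(3433))/2) ≈ 7.7328.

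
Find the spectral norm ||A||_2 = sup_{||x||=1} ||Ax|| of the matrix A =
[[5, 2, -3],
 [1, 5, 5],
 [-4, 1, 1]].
||A||_2 ≈ 7.3888 (= sqrt(largest eigenvalue of A^T A))

||A||_2 = sigma_max(A) = sqrt(lambda_max(A^T A)). Form the symmetric matrix M = A^T A =
[[42, 11, -14],
 [11, 30, 20],
 [-14, 20, 35]].
Its characteristic polynomial (trace, sum of principal 2x2 minors, determinant of M give the coefficients) is
  p(λ) = det(λ I - M) = λ^3 - 107λ^2 + 3063λ - 11025.
No integer candidate from the rational root theorem (±divisors of 11025) is a root, so the roots are irrational. The cubic discriminant is Δ = 200217168 > 0, so there are three distinct real roots. p(4) = -421 and p(5) = 1740 have opposite signs, so a root lies in (4, 5); Newton's method refines it to λ ≈ 4.1882. p(48) = 63 and p(49) = -196 have opposite signs, so a root lies in (48, 49); Newton's method refines it to λ ≈ 48.2181. p(54) = -171 and p(55) = 140 have opposite signs, so a root lies in (54, 55); Newton's method refines it to λ ≈ 54.5937. Check (Vieta): the three roots sum to 107, matching tr M = 107.
So the eigenvalues of A^T A are ≈ 4.1882, 48.2181, 54.5937 (all ≥ 0, as they must be for A^T A). The largest is λ_max ≈ 54.5937, hence ||A||_2 = sqrt(λ_max) ≈ 7.3888.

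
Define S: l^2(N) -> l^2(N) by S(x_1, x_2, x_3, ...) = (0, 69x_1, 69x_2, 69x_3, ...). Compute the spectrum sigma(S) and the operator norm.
sigma(S) = closed disk {z in C : |z| ≤ 69}; ||S|| = 69

Note S = 69·U where U is the unit right shift (U x)_k = x_{k-1} (with x_0 := 0); so ||S|| = 69||U|| and sigma(S) = 69·sigma(U). ||S x||^2 = sum_{k≥1} |69x_k|^2 = 4761||x||^2, so ||S|| = 69 and sigma(S) ⊂ {|z| ≤ 69}. For any |lambda| < 69, the equation (S - lambda I) x = 0 forces x_1 = 0, then 69x_k = lambda x_{k+1} ⇒ x = 0, so S has no eigenvalues. But (S - lambda I) is not surjective for |lambda| < 69: solving (S - lambda I) x = e_1 would require x_n proportional to (lambda/69)^(-n), which is not in l^2. So every |lambda| < 69 lies in the residual spectrum. The boundary |lambda| = 69 is in the approximate point spectrum (the spectrum is closed). Hence sigma(S) is the closed disk of radius 69.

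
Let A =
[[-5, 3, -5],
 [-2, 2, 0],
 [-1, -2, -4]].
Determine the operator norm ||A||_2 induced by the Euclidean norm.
||A||_2 ≈ 8.3721 (= sqrt(largest eigenvalue of A^T A))

||A||_2 = sigma_max(A) = sqrt(lambda_max(A^T A)). Form the symmetric matrix M = A^T A =
[[30, -17, 29],
 [-17, 17, -7],
 [29, -7, 41]].
Its characteristic polynomial (trace, sum of principal 2x2 minors, determinant of M give the coefficients) is
  p(λ) = det(λ I - M) = λ^3 - 88λ^2 + 1258λ - 196.
No integer candidate from the rational root theorem (±divisors of 196) is a root, so the roots are irrational. The cubic discriminant is Δ = 4147166000 > 0, so there are three distinct real roots. p(0) = -196 and p(1) = 975 have opposite signs, so a root lies in (0, 1); Newton's method refines it to λ ≈ 0.1575. p(17) = 671 and p(18) = -232 have opposite signs, so a root lies in (17, 18); Newton's method refines it to λ ≈ 17.7504. p(70) = -336 and p(71) = 3425 have opposite signs, so a root lies in (70, 71); Newton's method refines it to λ ≈ 70.0921. Check (Vieta): the three roots sum to 88, matching tr M = 88.
So the eigenvalues of A^T A are ≈ 0.1575, 17.7504, 70.0921 (all ≥ 0, as they must be for A^T A). The largest is λ_max ≈ 70.0921, hence ||A||_2 = sqrt(λ_max) ≈ 8.3721.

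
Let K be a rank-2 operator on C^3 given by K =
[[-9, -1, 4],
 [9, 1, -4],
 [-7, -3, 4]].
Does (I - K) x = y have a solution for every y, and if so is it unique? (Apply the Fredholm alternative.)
(I - K) is invertible (det(I - K) = -11 ≠ 0), so for every y in C^3 the equation (I - K) x = y has a unique solution.

K has rank 2 and factors as K = U V^T = u1 v1^T + u2 v2^T with u1 = (-3, 3, -1), v1 = (1, -1, 0), u2 = (-2, 2, -2), v2 = (3, 2, -2) (multiplying out reproduces the displayed K). The nonzero eigenvalues of U V^T coincide with those of the 2 x 2 matrix G = V^T U = [[v1·u1, v1·u2], [v2·u1, v2·u2]] = [[-6, -4], [-1, 2]], and by the Sylvester determinant identity det(I_3 - U V^T) = det(I_2 - V^T U) = det([[7, 4], [1, -1]]) = (7)(-1) - (4)(1) = -11. (Direct check: I - K =
[[10, 1, -4],
 [-9, 0, 4],
 [7, 3, -3]]
has determinant -11.) The finite-dimensional Fredholm alternative says: either (I - K) is invertible, or ker(I - K) ≠ {0} and then range(I - K) = ker((I - K)^*)^⊥, with dim ker(I - K) = dim ker((I - K)^*). Since det(I - K) ≠ 0, 1 is not an eigenvalue of K and ker(I - K) = {0}, so we are in the first case: for every y there is a unique x = (I - K)^(-1) y. (Explicitly, by the Woodbury identity, (I - U V^T)^(-1) = I + U (I_2 - G)^(-1) V^T.)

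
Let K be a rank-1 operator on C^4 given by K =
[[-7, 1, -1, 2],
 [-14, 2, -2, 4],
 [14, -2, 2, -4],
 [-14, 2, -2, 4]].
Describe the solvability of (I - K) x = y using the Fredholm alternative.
(I - K) is singular (det(I - K) = 0, i.e. 1 ∈ sigma(K)). (I - K) x = y is solvable iff y ⊥ ker((I - K)^*) = span{(-7, 1, -1, 2)}, i.e. iff -7y_1 + y_2 - y_3 + 2y_4 = 0. When solvable, the solutions are x = y + c·(1, 2, -2, 2), c arbitrary (ker(I - K) = span{(1, 2, -2, 2)}, dimension 1).

K has rank 1, so it is an outer product K = u v^T: every row of K is a multiple of one row vector. Reading off the entries, u = (1, 2, -2, 2) and v = (-7, 1, -1, 2) (row i of K equals u_i·v^T). A rank-one matrix u v^T satisfies K u = u (v·u) and kills the (3)-dimensional subspace v^⊥, so its characteristic polynomial is lambda^3 (lambda - v·u) with v·u = tr K = 1. Hence the eigenvalues of I - K are 1 (multiplicity 3) and 1 - (1) = 0, so det(I - K) = 0. (Direct check: I - K =
[[8, -1, 1, -2],
 [14, -1, 2, -4],
 [-14, 2, -1, 4],
 [14, -2, 2, -3]]
has determinant 0.) So 1 is an eigenvalue of K and (I - K) is not invertible. The finite-dimensional Fredholm alternative says: either (I - K) is invertible, or ker(I - K) ≠ {0} and then range(I - K) = ker((I - K)^*)^⊥, with dim ker(I - K) = dim ker((I - K)^*). We are in the second case, so we need both kernels. Kernel of I - K: (I - K) u = u - u (v·u) = u - u = 0, so ker(I - K) = span{u} = span{(1, 2, -2, 2)} (it is exactly 1-dimensional because rank(I - K) = 3). Kernel of the adjoint: K is real, so (I - K)^* = I - K^T = I - v u^T, and (I - v u^T) v = v - v (u·v) = 0; hence ker((I - K)^*) = span{v} = span{(-7, 1, -1, 2)}. Therefore (I - K) x = y is solvable iff <y, v> = 0, i.e. iff -7y_1 + y_2 - y_3 + 2y_4 = 0. When this holds, K y = u (v·y) = 0, so (I - K) y = y and x = y is a particular solution; the full solution set is the line x = y + c·u = y + c·(1, 2, -2, 2), c ∈ C.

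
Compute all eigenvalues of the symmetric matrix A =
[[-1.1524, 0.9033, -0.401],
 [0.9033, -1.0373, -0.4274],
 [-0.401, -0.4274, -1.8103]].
sigma(A) ≈ {-2, 0} (-2 with multiplicity 2)

A is real symmetric, so its spectrum consists of real eigenvalues. Expanding the characteristic polynomial of the displayed matrix gives
  det(λ I - A) = p(λ) = λ^3 + (4)λ^2 + (4)λ + (0).
Solving p(λ) = 0 yields eigenvalues ≈ -2, -2, 0. (A is shown rounded to 4 decimals, so these recover the underlying integer eigenvalues to within that precision.)
Verification: the trace of A = -4 equals the sum of eigenvalues -4, and det(A) ≈ 0.0000 matches the eigenvalue product 0.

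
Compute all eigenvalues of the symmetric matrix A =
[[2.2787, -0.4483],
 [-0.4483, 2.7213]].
sigma(A) ≈ {2, 3}

A is real symmetric, so its spectrum consists of real eigenvalues. Expanding the characteristic polynomial of the displayed matrix gives
  det(λ I - A) = p(λ) = λ^2 + (-5)λ + (6).
Solving p(λ) = 0 yields eigenvalues ≈ 2, 3. (A is shown rounded to 4 decimals, so these recover the underlying integer eigenvalues to within that precision.)
Verification: the trace of A = 5 equals the sum of eigenvalues 5, and det(A) ≈ 6.0001 matches the eigenvalue product 6.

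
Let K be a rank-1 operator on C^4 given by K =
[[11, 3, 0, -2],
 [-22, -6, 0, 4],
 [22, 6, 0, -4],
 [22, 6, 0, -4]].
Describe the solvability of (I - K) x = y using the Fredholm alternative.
(I - K) is singular (det(I - K) = 0, i.e. 1 ∈ sigma(K)). (I - K) x = y is solvable iff y ⊥ ker((I - K)^*) = span{(11, 3, 0, -2)}, i.e. iff 11y_1 + 3y_2 - 2y_4 = 0. When solvable, the solutions are x = y + c·(1, -2, 2, 2), c arbitrary (ker(I - K) = span{(1, -2, 2, 2)}, dimension 1).

K has rank 1, so it is an outer product K = u v^T: every row of K is a multiple of one row vector. Reading off the entries, u = (1, -2, 2, 2) and v = (11, 3, 0, -2) (row i of K equals u_i·v^T). A rank-one matrix u v^T satisfies K u = u (v·u) and kills the (3)-dimensional subspace v^⊥, so its characteristic polynomial is lambda^3 (lambda - v·u) with v·u = tr K = 1. Hence the eigenvalues of I - K are 1 (multiplicity 3) and 1 - (1) = 0, so det(I - K) = 0. (Direct check: I - K =
[[-10, -3, 0, 2],
 [22, 7, 0, -4],
 [-22, -6, 1, 4],
 [-22, -6, 0, 5]]
has determinant 0.) So 1 is an eigenvalue of K and (I - K) is not invertible. The finite-dimensional Fredholm alternative says: either (I - K) is invertible, or ker(I - K) ≠ {0} and then range(I - K) = ker((I - K)^*)^⊥, with dim ker(I - K) = dim ker((I - K)^*). We are in the second case, so we need both kernels. Kernel of I - K: (I - K) u = u - u (v·u) = u - u = 0, so ker(I - K) = span{u} = span{(1, -2, 2, 2)} (it is exactly 1-dimensional because rank(I - K) = 3). Kernel of the adjoint: K is real, so (I - K)^* = I - K^T = I - v u^T, and (I - v u^T) v = v - v (u·v) = 0; hence ker((I - K)^*) = span{v} = span{(11, 3, 0, -2)}. Therefore (I - K) x = y is solvable iff <y, v> = 0, i.e. iff 11y_1 + 3y_2 - 2y_4 = 0. When this holds, K y = u (v·y) = 0, so (I - K) y = y and x = y is a particular solution; the full solution set is the line x = y + c·u = y + c·(1, -2, 2, 2), c ∈ C.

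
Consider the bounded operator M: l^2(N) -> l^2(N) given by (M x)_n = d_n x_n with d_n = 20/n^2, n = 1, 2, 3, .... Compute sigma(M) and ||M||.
sigma(M) = {20/n^2 : n ≥ 1} ∪ {0}; ||M|| = 20

A bounded diagonal operator on l^2 with diagonal entries d_n has spectrum equal to the closure of {d_n : n ≥ 1}: every d_n is an eigenvalue (with eigenvector e_n), so {d_n} ⊂ sigma(M); the spectrum is closed, so its closure is too; and for lambda not in the closure, (M - lambda I) has bounded inverse (the diagonal entries 1/(d_n - lambda) are bounded). For our sequence d_n = 20/n^2, n = 1, 2, 3, ...:
  - {d_n} = {20/n^2 : n ≥ 1}; the only limit point is 0
  - closure = {20/n^2 : n ≥ 1} ∪ {0}
For the norm: a diagonal operator has ||M|| = sup_n |d_n|. Here d_n = 20/n^2 is positive and decreasing, so sup_n |d_n| = d_1 = 20. So ||M|| = 20.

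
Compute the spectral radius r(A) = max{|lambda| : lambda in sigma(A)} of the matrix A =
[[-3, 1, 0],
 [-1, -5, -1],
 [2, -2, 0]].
r(A) ≈ 5.1028

The eigenvalues of A are the roots of its characteristic polynomial. With M = A (coefficients from the trace, the sum of principal 2x2 minors, and det A):
  p(λ) = det(λ I - M) = λ^3 + 8λ^2 + 14λ - 4.
No integer candidate from the rational root theorem (±divisors of 4) is a root, so the roots are irrational. The cubic discriminant is Δ = 1264 > 0, so there are three distinct real roots. p(-6) = -16 and p(-5) = 1 have opposite signs, so a root lies in (-6, -5); Newton's method refines it to λ ≈ -5.1028. p(-4) = 4 and p(-3) = -1 have opposite signs, so a root lies in (-4, -3); Newton's method refines it to λ ≈ -3.1464. p(0) = -4 and p(1) = 19 have opposite signs, so a root lies in (0, 1); Newton's method refines it to λ ≈ 0.2491. Check (Vieta): the three roots sum to -8, matching tr M = -8.
Thus the eigenvalues (to 4 decimals) are -5.1028 (modulus 5.1028); -3.1464 (modulus 3.1464); 0.2491 (modulus 0.2491). The spectral radius is the largest modulus: r(A) ≈ 5.1028. (Cross-check: r(A) ≤ ||A||_2 ≈ 5.5705; equality holds whenever A is normal, though it can also hold for some non-normal A.)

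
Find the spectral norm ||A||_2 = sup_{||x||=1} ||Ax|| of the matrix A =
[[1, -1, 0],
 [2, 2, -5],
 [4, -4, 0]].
||A||_2 = sqrt(34) ≈ 5.831 (= sqrt(largest eigenvalue of A^T A))

||A||_2 = sigma_max(A) = sqrt(lambda_max(A^T A)). Form the symmetric matrix M = A^T A =
[[21, -13, -10],
 [-13, 21, -10],
 [-10, -10, 25]].
Its characteristic polynomial (trace, sum of principal 2x2 minors, determinant of M give the coefficients) is
  p(λ) = det(λ I - M) = λ^3 - 67λ^2 + 1122λ.
The constant term is 0, so λ = 0 is a root. Dividing out λ leaves p(λ) = λ(λ^2 - 67λ + 1122). For λ^2 - 67λ + 1122 the discriminant is 1. It is a perfect square (1^2), so the roots are rational: λ = (67 ± 1)/2 = 34, 33.
So the eigenvalues of A^T A are ≈ 0, 33, 34 (all ≥ 0, as they must be for A^T A). The largest is λ_max = 34, hence ||A||_2 = sqrt(λ_max) = sqrt(34) ≈ 5.831.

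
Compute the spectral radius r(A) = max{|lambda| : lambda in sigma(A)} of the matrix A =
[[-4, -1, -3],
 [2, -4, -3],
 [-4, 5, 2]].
r(A) ≈ 5.6777

The eigenvalues of A are the roots of its characteristic polynomial. With M = A (coefficients from the trace, the sum of principal 2x2 minors, and det A):
  p(λ) = det(λ I - M) = λ^3 + 6λ^2 + 5λ + 18.
No integer candidate from the rational root theorem (±divisors of 18) is a root, so the roots are irrational. The cubic discriminant is Δ = -14180 < 0, so there is one real root and a complex-conjugate pair. p(-6) = -12 and p(-5) = 18 have opposite signs, so a root lies in (-6, -5); Newton's method refines it to λ ≈ -5.6777. Dividing out (λ - (-5.6777)) leaves approximately λ^2 + 0.3223λ + 3.1703. For λ^2 + 0.3223λ + 3.1703 the discriminant is -12.5773. It is negative, so the remaining roots are the complex-conjugate pair λ ≈ -0.1611 ± 1.7732i. Their product equals the constant term, so |λ|^2 ≈ 3.1703 and |λ| ≈ 1.7805.
Thus the eigenvalues (to 4 decimals) are -5.6777 (modulus 5.6777); -0.1611 ± 1.7732i (modulus 1.7805). The spectral radius is the largest modulus: r(A) ≈ 5.6777. (Cross-check: r(A) ≤ ||A||_2 ≈ 8.4819; equality holds whenever A is normal, though it can also hold for some non-normal A.)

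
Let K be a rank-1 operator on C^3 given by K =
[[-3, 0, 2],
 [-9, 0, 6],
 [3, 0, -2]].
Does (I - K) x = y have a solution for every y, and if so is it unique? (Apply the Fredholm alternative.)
(I - K) is invertible (det(I - K) = 6 ≠ 0), so for every y in C^3 the equation (I - K) x = y has a unique solution.

K has rank 1, so it is an outer product K = u v^T: every row of K is a multiple of one row vector. Reading off the entries, u = (1, 3, -1) and v = (-3, 0, 2) (row i of K equals u_i·v^T). A rank-one matrix u v^T satisfies K u = u (v·u) and kills the (2)-dimensional subspace v^⊥, so its characteristic polynomial is lambda^2 (lambda - v·u) with v·u = tr K = -5. Hence the eigenvalues of I - K are 1 (multiplicity 2) and 1 - (-5) = 6, so det(I - K) = 6. (Direct check: I - K =
[[4, 0, -2],
 [9, 1, -6],
 [-3, 0, 3]]
has determinant 6.) The finite-dimensional Fredholm alternative says: either (I - K) is invertible, or ker(I - K) ≠ {0} and then range(I - K) = ker((I - K)^*)^⊥, with dim ker(I - K) = dim ker((I - K)^*). Since det(I - K) ≠ 0, 1 is not an eigenvalue of K and ker(I - K) = {0}, so we are in the first case: for every y there is a unique x = (I - K)^(-1) y. Explicitly, by the Sherman–Morrison formula, (I - u v^T)^(-1) = I + u v^T/(1 - v·u), i.e. (I - K)^(-1) = I + K/(6).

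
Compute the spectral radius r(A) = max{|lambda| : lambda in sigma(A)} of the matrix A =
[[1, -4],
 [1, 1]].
r(A) = sqrt(5) ≈ 2.2361

The eigenvalues of A are the roots of its characteristic polynomial. With M = A (coefficients from the trace and determinant):
  p(λ) = det(λ I - M) = λ^2 - 2λ + 5.
For λ^2 - 2λ + 5 the discriminant is -16. It is negative, so the roots are the complex-conjugate pair λ = 1 ± (sqrt(16)/2) i ≈ 1 ± 2i. For a conjugate pair the product of the roots equals the constant term, so |λ|^2 = 5 and |λ| = sqrt(5) ≈ 2.2361.
Thus the eigenvalues (to 4 decimals) are 1 ± 2i (modulus 2.2361). The spectral radius is the largest modulus: r(A) = sqrt(5) ≈ 2.2361. (Cross-check: r(A) ≤ ||A||_2 ≈ 4.1926; equality holds whenever A is normal, though it can also hold for some non-normal A.)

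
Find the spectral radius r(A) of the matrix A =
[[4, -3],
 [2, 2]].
r(A) = sqrt(14) ≈ 3.7417

The eigenvalues of A are the roots of its characteristic polynomial. With M = A (coefficients from the trace and determinant):
  p(λ) = det(λ I - M) = λ^2 - 6λ + 14.
For λ^2 - 6λ + 14 the discriminant is -20. It is negative, so the roots are the complex-conjugate pair λ = 3 ± (sqrt(20)/2) i ≈ 3 ± 2.2361i. For a conjugate pair the product of the roots equals the constant term, so |λ|^2 = 14 and |λ| = sqrt(14) ≈ 3.7417.
Thus the eigenvalues (to 4 decimals) are 3 ± 2.2361i (modulus 3.7417). The spectral radius is the largest modulus: r(A) = sqrt(14) ≈ 3.7417. (Cross-check: r(A) ≤ ||A||_2 ≈ 5.0232; equality holds whenever A is normal, though it can also hold for some non-normal A.)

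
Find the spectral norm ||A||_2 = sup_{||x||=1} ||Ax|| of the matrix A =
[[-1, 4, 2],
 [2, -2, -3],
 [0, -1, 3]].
||A||_2 ≈ 6.0469 (= sqrt(largest eigenvalue of A^T A))

||A||_2 = sigma_max(A) = sqrt(lambda_max(A^T A)). Form the symmetric matrix M = A^T A =
[[5, -8, -8],
 [-8, 21, 11],
 [-8, 11, 22]].
Its characteristic polynomial (trace, sum of principal 2x2 minors, determinant of M give the coefficients) is
  p(λ) = det(λ I - M) = λ^3 - 48λ^2 + 428λ - 361.
No integer candidate from the rational root theorem (±divisors of 361) is a root, so the roots are irrational. The cubic discriminant is Δ = 78726325 > 0, so there are three distinct real roots. p(0) = -361 and p(1) = 20 have opposite signs, so a root lies in (0, 1); Newton's method refines it to λ ≈ 0.9408. p(10) = 119 and p(11) = -130 have opposite signs, so a root lies in (10, 11); Newton's method refines it to λ ≈ 10.4945. p(36) = -505 and p(37) = 416 have opposite signs, so a root lies in (36, 37); Newton's method refines it to λ ≈ 36.5647. Check (Vieta): the three roots sum to 48, matching tr M = 48.
So the eigenvalues of A^T A are ≈ 0.9408, 10.4945, 36.5647 (all ≥ 0, as they must be for A^T A). The largest is λ_max ≈ 36.5647, hence ||A||_2 = sqrt(λ_max) ≈ 6.0469.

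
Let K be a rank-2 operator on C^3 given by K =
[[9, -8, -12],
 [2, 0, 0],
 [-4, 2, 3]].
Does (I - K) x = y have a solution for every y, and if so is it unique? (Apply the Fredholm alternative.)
(I - K) is invertible (det(I - K) = -16 ≠ 0), so for every y in C^3 the equation (I - K) x = y has a unique solution.

K has rank 2 and factors as K = U V^T = u1 v1^T + u2 v2^T with u1 = (1, 2, -2), v1 = (3, -2, -3), u2 = (-3, 2, -1), v2 = (-2, 2, 3) (multiplying out reproduces the displayed K). The nonzero eigenvalues of U V^T coincide with those of the 2 x 2 matrix G = V^T U = [[v1·u1, v1·u2], [v2·u1, v2·u2]] = [[5, -10], [-4, 7]], and by the Sylvester determinant identity det(I_3 - U V^T) = det(I_2 - V^T U) = det([[-4, 10], [4, -6]]) = (-4)(-6) - (10)(4) = -16. (Direct check: I - K =
[[-8, 8, 12],
 [-2, 1, 0],
 [4, -2, -2]]
has determinant -16.) The finite-dimensional Fredholm alternative says: either (I - K) is invertible, or ker(I - K) ≠ {0} and then range(I - K) = ker((I - K)^*)^⊥, with dim ker(I - K) = dim ker((I - K)^*). Since det(I - K) ≠ 0, 1 is not an eigenvalue of K and ker(I - K) = {0}, so we are in the first case: for every y there is a unique x = (I - K)^(-1) y. (Explicitly, by the Woodbury identity, (I - U V^T)^(-1) = I + U (I_2 - G)^(-1) V^T.)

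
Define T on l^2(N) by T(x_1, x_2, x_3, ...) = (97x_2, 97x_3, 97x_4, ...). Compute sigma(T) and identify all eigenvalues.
sigma(T) = closed disk {z in C : |z| ≤ 97}; sigma_p(T) = open disk {z in C : |z| < 97}

Note T = 97·V where V is the unit left shift (V x)_k = x_{k+1}; so sigma(T) = 97·sigma(V) and ||T|| = 97||V||. ||T x||^2 = 9409sum_{k≥2} |x_k|^2 ≤ 9409||x||^2, with equality on {x : x_1 = 0}, so ||T|| = 97. For any lambda with |lambda| < 97, set r = lambda/97 (|r| < 1); the vector x = (1, r, r^2, ...) is in l^2 and satisfies T x = 97(r, r^2, ...) = lambda x, so lambda is an eigenvalue. On the boundary |lambda| = 97 the geometric series diverges, so no l^2 eigenvector exists, but these lambda lie in the approximate point spectrum. Hence sigma(T) is the closed disk of radius 97 and sigma_p(T) is the open disk.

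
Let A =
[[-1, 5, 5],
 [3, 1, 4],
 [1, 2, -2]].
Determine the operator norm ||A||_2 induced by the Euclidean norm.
||A||_2 ≈ 7.9941 (= sqrt(largest eigenvalue of A^T A))

||A||_2 = sigma_max(A) = sqrt(lambda_max(A^T A)). Form the symmetric matrix M = A^T A =
[[11, 0, 5],
 [0, 30, 25],
 [5, 25, 45]].
Its characteristic polynomial (trace, sum of principal 2x2 minors, determinant of M give the coefficients) is
  p(λ) = det(λ I - M) = λ^3 - 86λ^2 + 1525λ - 7225.
No integer candidate from the rational root theorem (±divisors of 7225) is a root, so the roots are irrational. The cubic discriminant is Δ = 278632225 > 0, so there are three distinct real roots. p(8) = -17 and p(9) = 263 have opposite signs, so a root lies in (8, 9); Newton's method refines it to λ ≈ 8.0503. p(14) = 13 and p(15) = -325 have opposite signs, so a root lies in (14, 15); Newton's method refines it to λ ≈ 14.0438. p(63) = -2437 and p(64) = 263 have opposite signs, so a root lies in (63, 64); Newton's method refines it to λ ≈ 63.9059. Check (Vieta): the three roots sum to 86, matching tr M = 86.
So the eigenvalues of A^T A are ≈ 8.0503, 14.0438, 63.9059 (all ≥ 0, as they must be for A^T A). The largest is λ_max ≈ 63.9059, hence ||A||_2 = sqrt(λ_max) ≈ 7.9941.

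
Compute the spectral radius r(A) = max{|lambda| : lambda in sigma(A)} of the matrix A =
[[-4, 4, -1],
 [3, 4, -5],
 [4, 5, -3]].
r(A) ≈ 5.7244

The eigenvalues of A are the roots of its characteristic polynomial. With M = A (coefficients from the trace, the sum of principal 2x2 minors, and det A):
  p(λ) = det(λ I - M) = λ^3 + 3λ^2 + λ + 95.
No integer candidate from the rational root theorem (±divisors of 95) is a root, so the roots are irrational. The cubic discriminant is Δ = -248800 < 0, so there is one real root and a complex-conjugate pair. p(-6) = -19 and p(-5) = 40 have opposite signs, so a root lies in (-6, -5); Newton's method refines it to λ ≈ -5.7244. Dividing out (λ - (-5.7244)) leaves approximately λ^2 - 2.7244λ + 16.5956. For λ^2 - 2.7244λ + 16.5956 the discriminant is -58.96. It is negative, so the remaining roots are the complex-conjugate pair λ ≈ 1.3622 ± 3.8393i. Their product equals the constant term, so |λ|^2 ≈ 16.5956 and |λ| ≈ 4.0738.
Thus the eigenvalues (to 4 decimals) are -5.7244 (modulus 5.7244); 1.3622 ± 3.8393i (modulus 4.0738). The spectral radius is the largest modulus: r(A) ≈ 5.7244. (Cross-check: r(A) ≤ ||A||_2 ≈ 9.9469; equality holds whenever A is normal, though it can also hold for some non-normal A.)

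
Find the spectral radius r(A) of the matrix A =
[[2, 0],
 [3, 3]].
r(A) = 3

The eigenvalues of A are the roots of its characteristic polynomial. With M = A (coefficients from the trace and determinant):
  p(λ) = det(λ I - M) = λ^2 - 5λ + 6.
For λ^2 - 5λ + 6 the discriminant is 1. It is a perfect square (1^2), so the roots are rational: λ = (5 ± 1)/2 = 3, 2.
Thus the eigenvalues (to 4 decimals) are 3 (modulus 3); 2 (modulus 2). The spectral radius is the largest modulus: r(A) = 3. (Cross-check: r(A) ≤ ||A||_2 ≈ 4.4966; equality holds whenever A is normal, though it can also hold for some non-normal A.)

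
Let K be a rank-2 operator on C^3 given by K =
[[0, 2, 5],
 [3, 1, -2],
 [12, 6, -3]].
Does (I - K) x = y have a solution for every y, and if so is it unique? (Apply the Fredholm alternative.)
(I - K) is invertible (det(I - K) = -54 ≠ 0), so for every y in C^3 the equation (I - K) x = y has a unique solution.

K has rank 2 and factors as K = U V^T = u1 v1^T + u2 v2^T with u1 = (1, 0, 1), v1 = (3, 3, 3), u2 = (-1, 1, 3), v2 = (3, 1, -2) (multiplying out reproduces the displayed K). The nonzero eigenvalues of U V^T coincide with those of the 2 x 2 matrix G = V^T U = [[v1·u1, v1·u2], [v2·u1, v2·u2]] = [[6, 9], [1, -8]], and by the Sylvester determinant identity det(I_3 - U V^T) = det(I_2 - V^T U) = det([[-5, -9], [-1, 9]]) = (-5)(9) - (-9)(-1) = -54. (Direct check: I - K =
[[1, -2, -5],
 [-3, 0, 2],
 [-12, -6, 4]]
has determinant -54.) The finite-dimensional Fredholm alternative says: either (I - K) is invertible, or ker(I - K) ≠ {0} and then range(I - K) = ker((I - K)^*)^⊥, with dim ker(I - K) = dim ker((I - K)^*). Since det(I - K) ≠ 0, 1 is not an eigenvalue of K and ker(I - K) = {0}, so we are in the first case: for every y there is a unique x = (I - K)^(-1) y. (Explicitly, by the Woodbury identity, (I - U V^T)^(-1) = I + U (I_2 - G)^(-1) V^T.)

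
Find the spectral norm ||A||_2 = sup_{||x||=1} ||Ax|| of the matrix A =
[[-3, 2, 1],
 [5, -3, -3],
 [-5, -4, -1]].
||A||_2 ≈ 7.9378 (= sqrt(largest eigenvalue of A^T A))

||A||_2 = sigma_max(A) = sqrt(lambda_max(A^T A)). Form the symmetric matrix M = A^T A =
[[59, -1, -13],
 [-1, 29, 15],
 [-13, 15, 11]].
Its characteristic polynomial (trace, sum of principal 2x2 minors, determinant of M give the coefficients) is
  p(λ) = det(λ I - M) = λ^3 - 99λ^2 + 2284λ - 1024.
No integer candidate from the rational root theorem (±divisors of 1024) is a root, so the roots are irrational. The cubic discriminant is Δ = 3634190096 > 0, so there are three distinct real roots. p(0) = -1024 and p(1) = 1162 have opposite signs, so a root lies in (0, 1); Newton's method refines it to λ ≈ 0.4574. p(35) = 516 and p(36) = -448 have opposite signs, so a root lies in (35, 36); Newton's method refines it to λ ≈ 35.5333. p(63) = -16 and p(64) = 1792 have opposite signs, so a root lies in (63, 64); Newton's method refines it to λ ≈ 63.0093. Check (Vieta): the three roots sum to 99, matching tr M = 99.
So the eigenvalues of A^T A are ≈ 0.4574, 35.5333, 63.0093 (all ≥ 0, as they must be for A^T A). The largest is λ_max ≈ 63.0093, hence ||A||_2 = sqrt(λ_max) ≈ 7.9378.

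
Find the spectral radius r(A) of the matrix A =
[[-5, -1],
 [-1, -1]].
r(A) = (6 + sqrt(20))/2 ≈ 5.2361

The eigenvalues of A are the roots of its characteristic polynomial. With M = A (coefficients from the trace and determinant):
  p(λ) = det(λ I - M) = λ^2 + 6λ + 4.
For λ^2 + 6λ + 4 the discriminant is 20. It is nonnegative but not a perfect square, so the roots are real and irrational: λ = (-6 ± sqrt(20))/2 ≈ -0.7639, -5.2361.
Thus the eigenvalues (to 4 decimals) are -0.7639 (modulus 0.7639); -5.2361 (modulus 5.2361). The spectral radius is the largest modulus: r(A) = (6 + sqrt(20))/2 ≈ 5.2361. (Cross-check: r(A) ≤ ||A||_2 ≈ 5.2361; equality holds whenever A is normal, though it can also hold for some non-normal A.)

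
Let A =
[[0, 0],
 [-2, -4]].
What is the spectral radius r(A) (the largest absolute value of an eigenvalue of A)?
r(A) = 4

The eigenvalues of A are the roots of its characteristic polynomial. With M = A (coefficients from the trace and determinant):
  p(λ) = det(λ I - M) = λ^2 + 4λ.
For λ^2 + 4λ the discriminant is 16. It is a perfect square (4^2), so the roots are rational: λ = (-4 ± 4)/2 = 0, -4.
Thus the eigenvalues (to 4 decimals) are 0 (modulus 0); -4 (modulus 4). The spectral radius is the largest modulus: r(A) = 4. (Cross-check: r(A) ≤ ||A||_2 ≈ 4.4721; equality holds whenever A is normal, though it can also hold for some non-normal A.)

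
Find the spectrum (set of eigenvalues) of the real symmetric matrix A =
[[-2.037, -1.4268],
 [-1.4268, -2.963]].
sigma(A) ≈ {-4, -1}

A is real symmetric, so its spectrum consists of real eigenvalues. Expanding the characteristic polynomial of the displayed matrix gives
  det(λ I - A) = p(λ) = λ^2 + (5)λ + (4).
Solving p(λ) = 0 yields eigenvalues ≈ -4, -1. (A is shown rounded to 4 decimals, so these recover the underlying integer eigenvalues to within that precision.)
Verification: the trace of A = -5 equals the sum of eigenvalues -5, and det(A) ≈ 3.9999 matches the eigenvalue product 4.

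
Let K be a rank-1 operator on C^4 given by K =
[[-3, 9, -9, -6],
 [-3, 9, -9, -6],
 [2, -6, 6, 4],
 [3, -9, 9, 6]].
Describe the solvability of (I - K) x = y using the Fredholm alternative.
(I - K) is invertible (det(I - K) = -17 ≠ 0), so for every y in C^4 the equation (I - K) x = y has a unique solution.

K has rank 1, so it is an outer product K = u v^T: every row of K is a multiple of one row vector. Reading off the entries, u = (3, 3, -2, -3) and v = (-1, 3, -3, -2) (row i of K equals u_i·v^T). A rank-one matrix u v^T satisfies K u = u (v·u) and kills the (3)-dimensional subspace v^⊥, so its characteristic polynomial is lambda^3 (lambda - v·u) with v·u = tr K = 18. Hence the eigenvalues of I - K are 1 (multiplicity 3) and 1 - (18) = -17, so det(I - K) = -17. (Direct check: I - K =
[[4, -9, 9, 6],
 [3, -8, 9, 6],
 [-2, 6, -5, -4],
 [-3, 9, -9, -5]]
has determinant -17.) The finite-dimensional Fredholm alternative says: either (I - K) is invertible, or ker(I - K) ≠ {0} and then range(I - K) = ker((I - K)^*)^⊥, with dim ker(I - K) = dim ker((I - K)^*). Since det(I - K) ≠ 0, 1 is not an eigenvalue of K and ker(I - K) = {0}, so we are in the first case: for every y there is a unique x = (I - K)^(-1) y. Explicitly, by the Sherman–Morrison formula, (I - u v^T)^(-1) = I + u v^T/(1 - v·u), i.e. (I - K)^(-1) = I + K/(-17).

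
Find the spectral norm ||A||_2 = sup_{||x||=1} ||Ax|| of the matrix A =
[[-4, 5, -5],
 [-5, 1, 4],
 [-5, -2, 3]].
||A||_2 ≈ 8.6638 (= sqrt(largest eigenvalue of A^T A))

||A||_2 = sigma_max(A) = sqrt(lambda_max(A^T A)). Form the symmetric matrix M = A^T A =
[[66, -15, -15],
 [-15, 30, -27],
 [-15, -27, 50]].
Its characteristic polynomial (trace, sum of principal 2x2 minors, determinant of M give the coefficients) is
  p(λ) = det(λ I - M) = λ^3 - 146λ^2 + 5601λ - 20736.
No integer candidate from the rational root theorem (±divisors of 20736) is a root, so the roots are irrational. The cubic discriminant is Δ = 1347678144 > 0, so there are three distinct real roots. p(4) = -604 and p(5) = 3744 have opposite signs, so a root lies in (4, 5); Newton's method refines it to λ ≈ 4.1353. p(66) = 450 and p(67) = -100 have opposite signs, so a root lies in (66, 67); Newton's method refines it to λ ≈ 66.8027. p(75) = -36 and p(76) = 620 have opposite signs, so a root lies in (75, 76); Newton's method refines it to λ ≈ 75.062. Check (Vieta): the three roots sum to 146, matching tr M = 146.
So the eigenvalues of A^T A are ≈ 4.1353, 66.8027, 75.062 (all ≥ 0, as they must be for A^T A). The largest is λ_max ≈ 75.062, hence ||A||_2 = sqrt(λ_max) ≈ 8.6638.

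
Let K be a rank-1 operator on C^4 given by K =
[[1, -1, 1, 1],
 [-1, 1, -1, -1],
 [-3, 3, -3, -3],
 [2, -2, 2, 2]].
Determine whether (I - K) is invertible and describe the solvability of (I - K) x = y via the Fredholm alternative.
(I - K) is singular (det(I - K) = 0, i.e. 1 ∈ sigma(K)). (I - K) x = y is solvable iff y ⊥ ker((I - K)^*) = span{(1, -1, 1, 1)}, i.e. iff y_1 - y_2 + y_3 + y_4 = 0. When solvable, the solutions are x = y + c·(1, -1, -3, 2), c arbitrary (ker(I - K) = span{(1, -1, -3, 2)}, dimension 1).

K has rank 1, so it is an outer product K = u v^T: every row of K is a multiple of one row vector. Reading off the entries, u = (1, -1, -3, 2) and v = (1, -1, 1, 1) (row i of K equals u_i·v^T). A rank-one matrix u v^T satisfies K u = u (v·u) and kills the (3)-dimensional subspace v^⊥, so its characteristic polynomial is lambda^3 (lambda - v·u) with v·u = tr K = 1. Hence the eigenvalues of I - K are 1 (multiplicity 3) and 1 - (1) = 0, so det(I - K) = 0. (Direct check: I - K =
[[0, 1, -1, -1],
 [1, 0, 1, 1],
 [3, -3, 4, 3],
 [-2, 2, -2, -1]]
has determinant 0.) So 1 is an eigenvalue of K and (I - K) is not invertible. The finite-dimensional Fredholm alternative says: either (I - K) is invertible, or ker(I - K) ≠ {0} and then range(I - K) = ker((I - K)^*)^⊥, with dim ker(I - K) = dim ker((I - K)^*). We are in the second case, so we need both kernels. Kernel of I - K: (I - K) u = u - u (v·u) = u - u = 0, so ker(I - K) = span{u} = span{(1, -1, -3, 2)} (it is exactly 1-dimensional because rank(I - K) = 3). Kernel of the adjoint: K is real, so (I - K)^* = I - K^T = I - v u^T, and (I - v u^T) v = v - v (u·v) = 0; hence ker((I - K)^*) = span{v} = span{(1, -1, 1, 1)}. Therefore (I - K) x = y is solvable iff <y, v> = 0, i.e. iff y_1 - y_2 + y_3 + y_4 = 0. When this holds, K y = u (v·y) = 0, so (I - K) y = y and x = y is a particular solution; the full solution set is the line x = y + c·u = y + c·(1, -1, -3, 2), c ∈ C.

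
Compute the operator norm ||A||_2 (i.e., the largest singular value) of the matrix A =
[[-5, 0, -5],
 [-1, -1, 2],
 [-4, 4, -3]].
||A||_2 ≈ 9.032 (= sqrt(largest eigenvalue of A^T A))

||A||_2 = sigma_max(A) = sqrt(lambda_max(A^T A)). Form the symmetric matrix M = A^T A =
[[42, -15, 35],
 [-15, 17, -14],
 [35, -14, 38]].
Its characteristic polynomial (trace, sum of principal 2x2 minors, determinant of M give the coefficients) is
  p(λ) = det(λ I - M) = λ^3 - 97λ^2 + 1310λ - 4225.
No integer candidate from the rational root theorem (±divisors of 4225) is a root, so the roots are irrational. The cubic discriminant is Δ = 911953825 > 0, so there are three distinct real roots. p(4) = -473 and p(5) = 25 have opposite signs, so a root lies in (4, 5); Newton's method refines it to λ ≈ 4.9405. p(10) = 175 and p(11) = -221 have opposite signs, so a root lies in (10, 11); Newton's method refines it to λ ≈ 10.4832. p(81) = -3091 and p(82) = 2335 have opposite signs, so a root lies in (81, 82); Newton's method refines it to λ ≈ 81.5763. Check (Vieta): the three roots sum to 97, matching tr M = 97.
So the eigenvalues of A^T A are ≈ 4.9405, 10.4832, 81.5763 (all ≥ 0, as they must be for A^T A). The largest is λ_max ≈ 81.5763, hence ||A||_2 = sqrt(λ_max) ≈ 9.032.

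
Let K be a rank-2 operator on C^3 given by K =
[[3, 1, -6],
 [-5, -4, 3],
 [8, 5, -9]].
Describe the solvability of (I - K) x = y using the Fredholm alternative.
(I - K) is invertible (det(I - K) = 46 ≠ 0), so for every y in C^3 the equation (I - K) x = y has a unique solution.

K has rank 2 and factors as K = U V^T = u1 v1^T + u2 v2^T with u1 = (-2, 1, -3), v1 = (-3, -2, 3), u2 = (3, 2, 1), v2 = (-1, -1, 0) (multiplying out reproduces the displayed K). The nonzero eigenvalues of U V^T coincide with those of the 2 x 2 matrix G = V^T U = [[v1·u1, v1·u2], [v2·u1, v2·u2]] = [[-5, -10], [1, -5]], and by the Sylvester determinant identity det(I_3 - U V^T) = det(I_2 - V^T U) = det([[6, 10], [-1, 6]]) = (6)(6) - (10)(-1) = 46. (Direct check: I - K =
[[-2, -1, 6],
 [5, 5, -3],
 [-8, -5, 10]]
has determinant 46.) The finite-dimensional Fredholm alternative says: either (I - K) is invertible, or ker(I - K) ≠ {0} and then range(I - K) = ker((I - K)^*)^⊥, with dim ker(I - K) = dim ker((I - K)^*). Since det(I - K) ≠ 0, 1 is not an eigenvalue of K and ker(I - K) = {0}, so we are in the first case: for every y there is a unique x = (I - K)^(-1) y. (Explicitly, by the Woodbury identity, (I - U V^T)^(-1) = I + U (I_2 - G)^(-1) V^T.)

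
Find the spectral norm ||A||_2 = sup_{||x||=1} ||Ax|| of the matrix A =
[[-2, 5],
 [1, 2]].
||A||_2 = sqrt((34 + sqrt(832))/2) ≈ 5.6056 (= sqrt(largest eigenvalue of A^T A))

||A||_2 = sigma_max(A) = sqrt(lambda_max(A^T A)). Form the symmetric matrix M = A^T A =
[[5, -8],
 [-8, 29]].
Its characteristic polynomial (trace, determinant of M give the coefficients) is
  p(λ) = det(λ I - M) = λ^2 - 34λ + 81.
For λ^2 - 34λ + 81 the discriminant is 832. It is nonnegative but not a perfect square, so the roots are real and irrational: λ = (34 ± sqrt(832))/2 ≈ 31.4222, 2.5778.
So the eigenvalues of A^T A are ≈ 2.5778, 31.4222 (all ≥ 0, as they must be for A^T A). The largest is λ_max = (34 + sqrt(832))/2 ≈ 31.4222, hence ||A||_2 = sqrt(λ_max) = sqrt((34 + sqrt(832))/2) ≈ 5.6056.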